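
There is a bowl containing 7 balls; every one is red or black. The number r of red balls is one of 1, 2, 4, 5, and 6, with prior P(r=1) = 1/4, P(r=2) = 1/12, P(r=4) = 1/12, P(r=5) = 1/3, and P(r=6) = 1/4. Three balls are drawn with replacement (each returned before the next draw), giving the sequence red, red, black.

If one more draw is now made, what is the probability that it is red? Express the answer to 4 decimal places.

Compute the likelihood of the observed sequence for each case: P(data | r = 1) = (1/7)(1/7)(6/7) = 0.017493; P(data | r = 2) = (2/7)(2/7)(5/7) = 0.058309; P(data | r = 4) = (4/7)(4/7)(3/7) = 0.13994; P(data | r = 5) = (5/7)(5/7)(2/7) = 0.14577; P(data | r = 6) = (6/7)(6/7)(1/7) = 0.10496.
The prior-weighted likelihoods are 1/4 · 0.017493 = 0.0043732, 1/12 · 0.058309 = 0.0048591, 1/12 · 0.13994 = 0.011662, 1/3 · 0.14577 = 0.048591, 1/4 · 0.10496 = 0.026239; summing to 0.095724.
Dividing through by the total gives posterior P(r = 1 | data) = 0.045685, P(r = 2 | data) = 0.050761, P(r = 4 | data) = 0.12183, P(r = 5 | data) = 0.50761, P(r = 6 | data) = 0.27411.
Averaging over the posterior, P(red next | data) = (1/7)(0.045685) + (2/7)(0.050761) + (4/7)(0.12183) + (5/7)(0.50761) + (6/7)(0.27411) = 0.68818.

0.6882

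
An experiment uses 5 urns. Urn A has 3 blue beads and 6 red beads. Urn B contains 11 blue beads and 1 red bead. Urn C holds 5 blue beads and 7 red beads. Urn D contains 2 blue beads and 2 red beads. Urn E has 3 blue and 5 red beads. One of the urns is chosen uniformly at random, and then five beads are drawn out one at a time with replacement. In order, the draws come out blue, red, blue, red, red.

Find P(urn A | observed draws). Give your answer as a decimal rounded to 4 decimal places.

0.2467

Compute the likelihood of the observed sequence for each case: P(data | urn A) = (3/9)(6/9)(3/9)(6/9)(6/9) = 0.032922; P(data | urn B) = (11/12)(1/12)(11/12)(1/12)(1/12) = 0.00048627; P(data | urn C) = (5/12)(7/12)(5/12)(7/12)(7/12) = 0.034461; P(data | urn D) = (2/4)(2/4)(2/4)(2/4)(2/4) = 0.03125; P(data | urn E) = (3/8)(5/8)(3/8)(5/8)(5/8) = 0.034332.
Weighting by the prior gives 1/5 · 0.032922 = 0.0065844, 1/5 · 0.00048627 = 9.7254e-05, 1/5 · 0.034461 = 0.0068922, 1/5 · 0.03125 = 0.00625, 1/5 · 0.034332 = 0.0068665; with total 0.02669.
So P(urn A | data) = (0.0065844) / (0.02669) = 0.2467.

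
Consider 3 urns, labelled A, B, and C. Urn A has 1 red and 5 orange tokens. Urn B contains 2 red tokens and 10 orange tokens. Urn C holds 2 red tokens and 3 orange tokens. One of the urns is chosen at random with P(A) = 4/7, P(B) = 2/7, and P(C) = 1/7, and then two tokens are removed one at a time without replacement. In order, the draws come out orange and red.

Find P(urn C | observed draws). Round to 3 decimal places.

0.236

Under each hypothesis, the probability of the observed sequence is: P(data | urn A) = (5/6)(1/5) = 0.16667; P(data | urn B) = (10/12)(2/11) = 0.15152; P(data | urn C) = (3/5)(2/4) = 0.3.
Weighting by the prior gives 4/7 · 0.16667 = 0.095238, 2/7 · 0.15152 = 0.04329, 1/7 · 0.3 = 0.042857; with total 0.18139.
Hence P(urn C | data) = (0.042857) / (0.18139) = 0.23628.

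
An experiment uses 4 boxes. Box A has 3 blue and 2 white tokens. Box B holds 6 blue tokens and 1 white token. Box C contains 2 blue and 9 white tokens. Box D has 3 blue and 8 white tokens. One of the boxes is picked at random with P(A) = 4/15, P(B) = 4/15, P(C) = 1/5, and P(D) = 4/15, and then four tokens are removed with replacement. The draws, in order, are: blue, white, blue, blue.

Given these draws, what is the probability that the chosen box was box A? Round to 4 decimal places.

The likelihood of the observed sequence under each hypothesis: P(data | box A) = (3/5)(2/5)(3/5)(3/5) = 0.0864; P(data | box B) = (6/7)(1/7)(6/7)(6/7) = 0.089963; P(data | box C) = (2/11)(9/11)(2/11)(2/11) = 0.0049177; P(data | box D) = (3/11)(8/11)(3/11)(3/11) = 0.014753.
The prior-weighted likelihoods are 4/15 · 0.0864 = 0.02304, 4/15 · 0.089963 = 0.02399, 1/5 · 0.0049177 = 0.00098354, 4/15 · 0.014753 = 0.0039342; these sum to 0.051948.
Therefore the posterior P(box A | data) = (0.02304) / (0.051948) = 0.44352.

0.4435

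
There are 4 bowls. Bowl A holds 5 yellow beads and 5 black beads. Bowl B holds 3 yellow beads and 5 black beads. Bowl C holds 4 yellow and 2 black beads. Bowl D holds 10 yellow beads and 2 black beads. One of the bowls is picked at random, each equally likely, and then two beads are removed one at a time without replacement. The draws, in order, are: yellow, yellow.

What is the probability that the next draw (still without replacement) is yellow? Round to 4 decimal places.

0.6000

The likelihood of the observed sequence under each hypothesis: P(data | bowl A) = (5/10)(4/9) = 0.22222; P(data | bowl B) = (3/8)(2/7) = 0.10714; P(data | bowl C) = (4/6)(3/5) = 0.4; P(data | bowl D) = (10/12)(9/11) = 0.68182.
Multiplying each by its prior: 1/4 · 0.22222 = 0.055556, 1/4 · 0.10714 = 0.026786, 1/4 · 0.4 = 0.1, 1/4 · 0.68182 = 0.17045; with total 0.3528.
Normalising, the posterior is P(bowl A | data) = 0.15747, P(bowl B | data) = 0.075924, P(bowl C | data) = 0.28345, P(bowl D | data) = 0.48315.
The predictive probability is P(yellow next | data) = (3/8)(0.15747) + (1/6)(0.075924) + (1/2)(0.28345) + (4/5)(0.48315) = 0.59995.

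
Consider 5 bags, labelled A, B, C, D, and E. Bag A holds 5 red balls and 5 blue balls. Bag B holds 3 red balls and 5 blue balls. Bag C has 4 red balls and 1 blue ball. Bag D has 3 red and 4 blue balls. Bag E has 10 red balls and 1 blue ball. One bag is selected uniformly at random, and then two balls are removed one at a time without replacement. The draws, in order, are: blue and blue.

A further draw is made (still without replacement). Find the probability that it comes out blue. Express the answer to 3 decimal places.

0.435

For each hypothesis, P(data | H) works out to: P(data | bag A) = (5/10)(4/9) = 2/9; P(data | bag B) = (5/8)(4/7) = 5/14; P(data | bag C) = (1/5)(0/4) = 0; P(data | bag D) = (4/7)(3/6) = 2/7; P(data | bag E) = (1/11)(0/10) = 0.
Weighting by the prior gives 1/5 · 2/9 = 2/45, 1/5 · 5/14 = 1/14, 1/5 · 0 = 0, 1/5 · 2/7 = 2/35, 1/5 · 0 = 0; summing to 109/630.
Dividing through by the total gives posterior P(bag A | data) = 28/109, P(bag B | data) = 45/109, P(bag C | data) = 0, P(bag D | data) = 36/109, P(bag E | data) = 0.
Averaging over the posterior, P(blue next | data) = (3/8)(28/109) + (1/2)(45/109) + (2/5)(36/109) = 237/545.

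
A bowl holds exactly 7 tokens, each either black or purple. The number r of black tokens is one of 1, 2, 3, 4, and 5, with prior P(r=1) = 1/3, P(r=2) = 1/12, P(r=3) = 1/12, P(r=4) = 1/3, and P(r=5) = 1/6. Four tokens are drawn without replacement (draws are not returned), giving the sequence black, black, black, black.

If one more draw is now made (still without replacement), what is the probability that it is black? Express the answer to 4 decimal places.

Compute the likelihood of the observed sequence for each case: P(data | r = 1) = (1/7)(0/6) = 0; P(data | r = 2) = (2/7)(1/6)(0/5) = 0; P(data | r = 3) = (3/7)(2/6)(1/5)(0/4) = 0; P(data | r = 4) = (4/7)(3/6)(2/5)(1/4) = 1/35; P(data | r = 5) = (5/7)(4/6)(3/5)(2/4) = 1/7.
Weighting by the prior gives 1/3 · 0 = 0, 1/12 · 0 = 0, 1/12 · 0 = 0, 1/3 · 1/35 = 1/105, 1/6 · 1/7 = 1/42; with total 1/30.
Normalising, the posterior is P(r = 1 | data) = 0, P(r = 2 | data) = 0, P(r = 3 | data) = 0, P(r = 4 | data) = 2/7, P(r = 5 | data) = 5/7.
The predictive probability is P(black next | data) = (0)(2/7) + (1/3)(5/7) = 5/21.

0.2381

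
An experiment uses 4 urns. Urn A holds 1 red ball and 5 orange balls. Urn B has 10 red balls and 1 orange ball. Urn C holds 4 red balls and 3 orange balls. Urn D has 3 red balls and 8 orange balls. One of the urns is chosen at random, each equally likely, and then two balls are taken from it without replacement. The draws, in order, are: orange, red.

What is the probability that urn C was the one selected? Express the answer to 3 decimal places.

Compute the likelihood of the observed sequence for each case: P(data | urn A) = (5/6)(1/5) = 0.16667; P(data | urn B) = (1/11)(10/10) = 0.090909; P(data | urn C) = (3/7)(4/6) = 0.28571; P(data | urn D) = (8/11)(3/10) = 0.21818.
Multiplying each by its prior: 1/4 · 0.16667 = 0.041667, 1/4 · 0.090909 = 0.022727, 1/4 · 0.28571 = 0.071429, 1/4 · 0.21818 = 0.054545; summing to 0.19037.
Hence P(urn C | data) = (0.071429) / (0.19037) = 0.37521.

0.375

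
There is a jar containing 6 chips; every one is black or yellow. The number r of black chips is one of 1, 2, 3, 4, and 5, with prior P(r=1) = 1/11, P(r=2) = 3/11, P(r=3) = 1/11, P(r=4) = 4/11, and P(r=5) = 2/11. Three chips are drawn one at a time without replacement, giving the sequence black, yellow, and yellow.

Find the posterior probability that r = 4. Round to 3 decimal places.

0.225

Compute the likelihood of the observed sequence for each case: P(data | r = 1) = (1/6)(5/5)(4/4) = 1/6; P(data | r = 2) = (2/6)(4/5)(3/4) = 1/5; P(data | r = 3) = (3/6)(3/5)(2/4) = 3/20; P(data | r = 4) = (4/6)(2/5)(1/4) = 1/15; P(data | r = 5) = (5/6)(1/5)(0/4) = 0.
Multiplying each by its prior: 1/11 · 1/6 = 1/66, 3/11 · 1/5 = 3/55, 1/11 · 3/20 = 3/220, 4/11 · 1/15 = 4/165, 2/11 · 0 = 0; these sum to 71/660.
Hence P(r = 4 | data) = (4/165) / (71/660) = 16/71.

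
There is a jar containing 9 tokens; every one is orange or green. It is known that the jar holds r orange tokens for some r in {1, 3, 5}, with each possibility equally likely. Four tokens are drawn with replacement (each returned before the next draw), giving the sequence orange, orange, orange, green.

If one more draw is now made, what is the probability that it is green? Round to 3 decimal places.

Under each hypothesis, the probability of the observed sequence is: P(data | r = 1) = (1/9)(1/9)(1/9)(8/9) = 0.0012193; P(data | r = 3) = (3/9)(3/9)(3/9)(6/9) = 0.024691; P(data | r = 5) = (5/9)(5/9)(5/9)(4/9) = 0.076208.
The prior-weighted likelihoods are 1/3 · 0.0012193 = 0.00040644, 1/3 · 0.024691 = 0.0082305, 1/3 · 0.076208 = 0.025403; summing to 0.03404.
Dividing through by the total gives posterior P(r = 1 | data) = 0.01194, P(r = 3 | data) = 0.24179, P(r = 5 | data) = 0.74627.
The predictive probability is P(green next | data) = (8/9)(0.01194) + (2/3)(0.24179) + (4/9)(0.74627) = 0.50348.

0.503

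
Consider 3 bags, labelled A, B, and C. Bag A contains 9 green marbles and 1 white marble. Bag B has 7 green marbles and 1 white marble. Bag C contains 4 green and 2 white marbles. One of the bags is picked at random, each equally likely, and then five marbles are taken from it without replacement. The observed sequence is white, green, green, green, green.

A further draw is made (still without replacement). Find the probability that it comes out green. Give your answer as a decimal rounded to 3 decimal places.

0.771

The likelihood of the observed sequence under each hypothesis: P(data | bag A) = (1/10)(9/9)(8/8)(7/7)(6/6) = 1/10; P(data | bag B) = (1/8)(7/7)(6/6)(5/5)(4/4) = 1/8; P(data | bag C) = (2/6)(4/5)(3/4)(2/3)(1/2) = 1/15.
The prior-weighted likelihoods are 1/3 · 1/10 = 1/30, 1/3 · 1/8 = 1/24, 1/3 · 1/15 = 1/45; these sum to 7/72.
Normalising, the posterior is P(bag A | data) = 12/35, P(bag B | data) = 3/7, P(bag C | data) = 8/35.
So P(green next | data) = Σ P(green next | H) P(H | data) = (1)(12/35) + (1)(3/7) + (0)(8/35) = 27/35.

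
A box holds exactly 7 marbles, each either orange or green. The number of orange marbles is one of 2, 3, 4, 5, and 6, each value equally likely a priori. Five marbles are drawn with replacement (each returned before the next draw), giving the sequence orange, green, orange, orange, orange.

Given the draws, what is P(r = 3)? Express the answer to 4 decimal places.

Compute the likelihood of the observed sequence for each case: P(data | r = 2) = (2/7)(5/7)(2/7)(2/7)(2/7) = 0.0047599; P(data | r = 3) = (3/7)(4/7)(3/7)(3/7)(3/7) = 0.019278; P(data | r = 4) = (4/7)(3/7)(4/7)(4/7)(4/7) = 0.045695; P(data | r = 5) = (5/7)(2/7)(5/7)(5/7)(5/7) = 0.074374; P(data | r = 6) = (6/7)(1/7)(6/7)(6/7)(6/7) = 0.077111.
Multiplying each by its prior: 1/5 · 0.0047599 = 0.00095198, 1/5 · 0.019278 = 0.0038555, 1/5 · 0.045695 = 0.009139, 1/5 · 0.074374 = 0.014875, 1/5 · 0.077111 = 0.015422; these sum to 0.044243.
Hence P(r = 3 | data) = (0.0038555) / (0.044243) = 0.087144.

0.0871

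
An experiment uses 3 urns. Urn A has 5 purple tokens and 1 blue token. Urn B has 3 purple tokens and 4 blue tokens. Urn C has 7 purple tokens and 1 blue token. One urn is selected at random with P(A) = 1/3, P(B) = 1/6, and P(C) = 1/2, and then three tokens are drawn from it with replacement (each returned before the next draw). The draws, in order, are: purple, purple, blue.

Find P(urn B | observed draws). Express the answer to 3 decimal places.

Under each hypothesis, the probability of the observed sequence is: P(data | urn A) = (5/6)(5/6)(1/6) = 0.11574; P(data | urn B) = (3/7)(3/7)(4/7) = 0.10496; P(data | urn C) = (7/8)(7/8)(1/8) = 0.095703.
The prior-weighted likelihoods are 1/3 · 0.11574 = 0.03858, 1/6 · 0.10496 = 0.017493, 1/2 · 0.095703 = 0.047852; summing to 0.10392.
Therefore the posterior P(urn B | data) = (0.017493) / (0.10392) = 0.16832.

0.168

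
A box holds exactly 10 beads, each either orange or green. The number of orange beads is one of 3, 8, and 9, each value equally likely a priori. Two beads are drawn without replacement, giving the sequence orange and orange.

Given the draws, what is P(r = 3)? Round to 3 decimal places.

0.045

The likelihood of the observed sequence under each hypothesis: P(data | r = 3) = (3/10)(2/9) = 1/15; P(data | r = 8) = (8/10)(7/9) = 28/45; P(data | r = 9) = (9/10)(8/9) = 4/5.
The prior-weighted likelihoods are 1/3 · 1/15 = 1/45, 1/3 · 28/45 = 28/135, 1/3 · 4/5 = 4/15; with total 67/135.
Hence P(r = 3 | data) = (1/45) / (67/135) = 3/67.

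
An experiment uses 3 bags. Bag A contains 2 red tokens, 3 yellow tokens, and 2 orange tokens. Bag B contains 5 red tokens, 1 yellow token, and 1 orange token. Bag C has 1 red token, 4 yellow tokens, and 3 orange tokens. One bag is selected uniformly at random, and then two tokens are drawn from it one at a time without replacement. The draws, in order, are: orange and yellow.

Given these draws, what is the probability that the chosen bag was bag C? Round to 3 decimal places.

0.563

For each hypothesis, P(data | H) works out to: P(data | bag A) = (2/7)(3/6) = 1/7; P(data | bag B) = (1/7)(1/6) = 1/42; P(data | bag C) = (3/8)(4/7) = 3/14.
Weighting by the prior gives 1/3 · 1/7 = 1/21, 1/3 · 1/42 = 1/126, 1/3 · 3/14 = 1/14; these sum to 8/63.
Hence P(bag C | data) = (1/14) / (8/63) = 9/16.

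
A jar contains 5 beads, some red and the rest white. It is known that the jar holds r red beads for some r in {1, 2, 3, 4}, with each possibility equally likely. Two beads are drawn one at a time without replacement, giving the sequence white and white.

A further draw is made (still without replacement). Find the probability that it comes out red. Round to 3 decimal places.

0.500

Under each hypothesis, the probability of the observed sequence is: P(data | r = 1) = (4/5)(3/4) = 3/5; P(data | r = 2) = (3/5)(2/4) = 3/10; P(data | r = 3) = (2/5)(1/4) = 1/10; P(data | r = 4) = (1/5)(0/4) = 0.
Multiplying each by its prior: 1/4 · 3/5 = 3/20, 1/4 · 3/10 = 3/40, 1/4 · 1/10 = 1/40, 1/4 · 0 = 0; these sum to 1/4.
The posterior is then P(r = 1 | data) = 3/5, P(r = 2 | data) = 3/10, P(r = 3 | data) = 1/10, P(r = 4 | data) = 0.
The predictive probability is P(red next | data) = (1/3)(3/5) + (2/3)(3/10) + (1)(1/10) = 1/2.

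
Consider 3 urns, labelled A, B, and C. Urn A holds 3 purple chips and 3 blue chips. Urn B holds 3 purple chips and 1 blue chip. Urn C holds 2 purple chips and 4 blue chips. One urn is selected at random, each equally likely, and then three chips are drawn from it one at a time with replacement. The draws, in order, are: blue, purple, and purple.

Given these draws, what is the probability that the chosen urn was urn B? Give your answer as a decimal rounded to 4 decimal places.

0.4140

Compute the likelihood of the observed sequence for each case: P(data | urn A) = (3/6)(3/6)(3/6) = 0.125; P(data | urn B) = (1/4)(3/4)(3/4) = 0.14062; P(data | urn C) = (4/6)(2/6)(2/6) = 0.074074.
Weighting by the prior gives 1/3 · 0.125 = 0.041667, 1/3 · 0.14062 = 0.046875, 1/3 · 0.074074 = 0.024691; with total 0.11323.
So P(urn B | data) = (0.046875) / (0.11323) = 0.41397.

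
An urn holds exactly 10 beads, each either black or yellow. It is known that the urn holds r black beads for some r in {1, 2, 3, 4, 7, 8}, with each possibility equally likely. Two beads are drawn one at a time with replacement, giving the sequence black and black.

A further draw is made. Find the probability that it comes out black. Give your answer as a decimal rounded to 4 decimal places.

0.6678

Under each hypothesis, the probability of the observed sequence is: P(data | r = 1) = (1/10)(1/10) = 1/100; P(data | r = 2) = (2/10)(2/10) = 1/25; P(data | r = 3) = (3/10)(3/10) = 9/100; P(data | r = 4) = (4/10)(4/10) = 4/25; P(data | r = 7) = (7/10)(7/10) = 49/100; P(data | r = 8) = (8/10)(8/10) = 16/25.
Multiplying each by its prior: 1/6 · 1/100 = 1/600, 1/6 · 1/25 = 1/150, 1/6 · 9/100 = 3/200, 1/6 · 4/25 = 2/75, 1/6 · 49/100 = 49/600, 1/6 · 16/25 = 8/75; these sum to 143/600.
Normalising, the posterior is P(r = 1 | data) = 1/143, P(r = 2 | data) = 4/143, P(r = 3 | data) = 9/143, P(r = 4 | data) = 16/143, P(r = 7 | data) = 49/143, P(r = 8 | data) = 64/143.
So P(black next | data) = Σ P(black next | H) P(H | data) = (1/10)(1/143) + (1/5)(4/143) + (3/10)(9/143) + (2/5)(16/143) + (7/10)(49/143) + (4/5)(64/143) = 191/286.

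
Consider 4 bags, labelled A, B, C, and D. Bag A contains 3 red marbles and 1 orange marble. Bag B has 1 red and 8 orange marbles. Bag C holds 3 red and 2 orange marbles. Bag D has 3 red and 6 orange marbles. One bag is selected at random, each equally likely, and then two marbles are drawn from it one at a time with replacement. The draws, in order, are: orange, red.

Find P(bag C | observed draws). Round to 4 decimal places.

Under each hypothesis, the probability of the observed sequence is: P(data | bag A) = (1/4)(3/4) = 0.1875; P(data | bag B) = (8/9)(1/9) = 0.098765; P(data | bag C) = (2/5)(3/5) = 0.24; P(data | bag D) = (6/9)(3/9) = 0.22222.
Weighting by the prior gives 1/4 · 0.1875 = 0.046875, 1/4 · 0.098765 = 0.024691, 1/4 · 0.24 = 0.06, 1/4 · 0.22222 = 0.055556; these sum to 0.18712.
Therefore the posterior P(bag C | data) = (0.06) / (0.18712) = 0.32065.

0.3206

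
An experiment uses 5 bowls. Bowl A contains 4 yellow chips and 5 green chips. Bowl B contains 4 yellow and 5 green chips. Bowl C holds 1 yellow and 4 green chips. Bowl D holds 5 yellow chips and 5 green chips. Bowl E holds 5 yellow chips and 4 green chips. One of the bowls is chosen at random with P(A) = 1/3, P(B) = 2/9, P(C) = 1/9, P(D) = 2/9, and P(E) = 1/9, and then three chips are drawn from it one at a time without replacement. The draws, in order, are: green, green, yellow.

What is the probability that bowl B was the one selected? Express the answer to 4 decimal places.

0.2283

For each hypothesis, P(data | H) works out to: P(data | bowl A) = (5/9)(4/8)(4/7) = 10/63; P(data | bowl B) = (5/9)(4/8)(4/7) = 10/63; P(data | bowl C) = (4/5)(3/4)(1/3) = 1/5; P(data | bowl D) = (5/10)(4/9)(5/8) = 5/36; P(data | bowl E) = (4/9)(3/8)(5/7) = 5/42.
Weighting by the prior gives 1/3 · 10/63 = 10/189, 2/9 · 10/63 = 20/567, 1/9 · 1/5 = 1/45, 2/9 · 5/36 = 5/162, 1/9 · 5/42 = 5/378; these sum to 146/945.
Therefore the posterior P(bowl B | data) = (20/567) / (146/945) = 50/219.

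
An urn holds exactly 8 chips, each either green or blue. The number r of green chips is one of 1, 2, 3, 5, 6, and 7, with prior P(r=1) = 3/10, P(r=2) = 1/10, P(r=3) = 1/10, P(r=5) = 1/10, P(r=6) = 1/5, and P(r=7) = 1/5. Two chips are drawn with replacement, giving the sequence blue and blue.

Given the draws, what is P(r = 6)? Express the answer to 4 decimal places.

0.0352

Compute the likelihood of the observed sequence for each case: P(data | r = 1) = (7/8)(7/8) = 49/64; P(data | r = 2) = (6/8)(6/8) = 9/16; P(data | r = 3) = (5/8)(5/8) = 25/64; P(data | r = 5) = (3/8)(3/8) = 9/64; P(data | r = 6) = (2/8)(2/8) = 1/16; P(data | r = 7) = (1/8)(1/8) = 1/64.
Multiplying each by its prior: 3/10 · 49/64 = 147/640, 1/10 · 9/16 = 9/160, 1/10 · 25/64 = 5/128, 1/10 · 9/64 = 9/640, 1/5 · 1/16 = 1/80, 1/5 · 1/64 = 1/320; summing to 227/640.
Hence P(r = 6 | data) = (1/80) / (227/640) = 8/227.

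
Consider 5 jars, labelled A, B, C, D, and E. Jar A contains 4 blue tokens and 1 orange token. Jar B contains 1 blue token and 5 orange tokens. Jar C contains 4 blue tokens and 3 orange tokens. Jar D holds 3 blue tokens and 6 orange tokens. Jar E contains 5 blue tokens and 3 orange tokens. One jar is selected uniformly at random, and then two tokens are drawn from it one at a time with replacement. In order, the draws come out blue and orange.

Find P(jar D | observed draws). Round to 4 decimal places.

The likelihood of the observed sequence under each hypothesis: P(data | jar A) = (4/5)(1/5) = 0.16; P(data | jar B) = (1/6)(5/6) = 0.13889; P(data | jar C) = (4/7)(3/7) = 0.2449; P(data | jar D) = (3/9)(6/9) = 0.22222; P(data | jar E) = (5/8)(3/8) = 0.23438.
The prior-weighted likelihoods are 1/5 · 0.16 = 0.032, 1/5 · 0.13889 = 0.027778, 1/5 · 0.2449 = 0.04898, 1/5 · 0.22222 = 0.044444, 1/5 · 0.23438 = 0.046875; summing to 0.20008.
So P(jar D | data) = (0.044444) / (0.20008) = 0.22214.

0.2221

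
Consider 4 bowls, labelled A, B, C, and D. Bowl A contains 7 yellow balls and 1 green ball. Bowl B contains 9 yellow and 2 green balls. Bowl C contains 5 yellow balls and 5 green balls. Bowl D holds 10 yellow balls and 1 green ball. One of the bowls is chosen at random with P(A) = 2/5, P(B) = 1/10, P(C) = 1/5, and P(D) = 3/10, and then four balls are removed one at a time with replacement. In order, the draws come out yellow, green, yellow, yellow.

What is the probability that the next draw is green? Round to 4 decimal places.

0.1846

Compute the likelihood of the observed sequence for each case: P(data | bowl A) = (7/8)(1/8)(7/8)(7/8) = 0.08374; P(data | bowl B) = (9/11)(2/11)(9/11)(9/11) = 0.099583; P(data | bowl C) = (5/10)(5/10)(5/10)(5/10) = 0.0625; P(data | bowl D) = (10/11)(1/11)(10/11)(10/11) = 0.068301.
Weighting by the prior gives 2/5 · 0.08374 = 0.033496, 1/10 · 0.099583 = 0.0099583, 1/5 · 0.0625 = 0.0125, 3/10 · 0.068301 = 0.02049; with total 0.076445.
The posterior is then P(bowl A | data) = 0.43817, P(bowl B | data) = 0.13027, P(bowl C | data) = 0.16352, P(bowl D | data) = 0.26804.
The predictive probability is P(green next | data) = (1/8)(0.43817) + (2/11)(0.13027) + (1/2)(0.16352) + (1/11)(0.26804) = 0.18458.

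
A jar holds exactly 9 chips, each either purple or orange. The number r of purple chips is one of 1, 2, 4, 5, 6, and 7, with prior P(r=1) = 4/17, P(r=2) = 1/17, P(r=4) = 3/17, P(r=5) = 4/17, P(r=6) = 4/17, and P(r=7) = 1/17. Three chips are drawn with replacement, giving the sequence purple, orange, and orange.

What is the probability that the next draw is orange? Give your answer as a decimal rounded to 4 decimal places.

0.5672

Under each hypothesis, the probability of the observed sequence is: P(data | r = 1) = (1/9)(8/9)(8/9) = 0.087791; P(data | r = 2) = (2/9)(7/9)(7/9) = 0.13443; P(data | r = 4) = (4/9)(5/9)(5/9) = 0.13717; P(data | r = 5) = (5/9)(4/9)(4/9) = 0.10974; P(data | r = 6) = (6/9)(3/9)(3/9) = 0.074074; P(data | r = 7) = (7/9)(2/9)(2/9) = 0.038409.
Multiplying each by its prior: 4/17 · 0.087791 = 0.020657, 1/17 · 0.13443 = 0.0079077, 3/17 · 0.13717 = 0.024207, 4/17 · 0.10974 = 0.025821, 4/17 · 0.074074 = 0.017429, 1/17 · 0.038409 = 0.0022593; these sum to 0.098281.
Dividing through by the total gives posterior P(r = 1 | data) = 0.21018, P(r = 2 | data) = 0.08046, P(r = 4 | data) = 0.24631, P(r = 5 | data) = 0.26273, P(r = 6 | data) = 0.17734, P(r = 7 | data) = 0.022989.
The predictive probability is P(orange next | data) = (8/9)(0.21018) + (7/9)(0.08046) + (5/9)(0.24631) + (4/9)(0.26273) + (1/3)(0.17734) + (2/9)(0.022989) = 0.56723.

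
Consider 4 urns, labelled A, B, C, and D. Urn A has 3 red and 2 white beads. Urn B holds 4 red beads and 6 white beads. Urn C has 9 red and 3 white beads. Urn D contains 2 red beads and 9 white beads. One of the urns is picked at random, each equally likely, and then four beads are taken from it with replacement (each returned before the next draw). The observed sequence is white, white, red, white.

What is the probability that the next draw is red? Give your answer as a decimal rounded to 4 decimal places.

The likelihood of the observed sequence under each hypothesis: P(data | urn A) = (2/5)(2/5)(3/5)(2/5) = 0.0384; P(data | urn B) = (6/10)(6/10)(4/10)(6/10) = 0.0864; P(data | urn C) = (3/12)(3/12)(9/12)(3/12) = 0.011719; P(data | urn D) = (9/11)(9/11)(2/11)(9/11) = 0.099583.
The prior-weighted likelihoods are 1/4 · 0.0384 = 0.0096, 1/4 · 0.0864 = 0.0216, 1/4 · 0.011719 = 0.0029297, 1/4 · 0.099583 = 0.024896; with total 0.059026.
Dividing through by the total gives posterior P(urn A | data) = 0.16264, P(urn B | data) = 0.36594, P(urn C | data) = 0.049634, P(urn D | data) = 0.42178.
Averaging over the posterior, P(red next | data) = (3/5)(0.16264) + (2/5)(0.36594) + (3/4)(0.049634) + (2/11)(0.42178) = 0.35788.

0.3579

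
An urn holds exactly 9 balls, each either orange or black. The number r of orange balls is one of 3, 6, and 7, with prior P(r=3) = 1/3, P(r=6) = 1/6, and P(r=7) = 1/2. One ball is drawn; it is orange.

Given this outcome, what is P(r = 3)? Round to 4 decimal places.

0.1818

The likelihood of this draw under each hypothesis: P(data | r = 3) = (3/9) = 1/3; P(data | r = 6) = (6/9) = 2/3; P(data | r = 7) = (7/9) = 7/9.
The prior-weighted likelihoods are 1/3 · 1/3 = 1/9, 1/6 · 2/3 = 1/9, 1/2 · 7/9 = 7/18; these sum to 11/18.
By Bayes' rule, P(r = 3 | data) = (1/9) / (11/18) = 2/11.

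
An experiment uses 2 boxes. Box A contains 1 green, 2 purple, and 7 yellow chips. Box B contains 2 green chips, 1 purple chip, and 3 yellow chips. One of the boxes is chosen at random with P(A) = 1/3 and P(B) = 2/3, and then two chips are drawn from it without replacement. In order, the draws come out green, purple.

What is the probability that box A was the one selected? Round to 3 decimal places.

Compute the likelihood of the observed sequence for each case: P(data | box A) = (1/10)(2/9) = 1/45; P(data | box B) = (2/6)(1/5) = 1/15.
The prior-weighted likelihoods are 1/3 · 1/45 = 1/135, 2/3 · 1/15 = 2/45; these sum to 7/135.
Hence P(box A | data) = (1/135) / (7/135) = 1/7.

0.143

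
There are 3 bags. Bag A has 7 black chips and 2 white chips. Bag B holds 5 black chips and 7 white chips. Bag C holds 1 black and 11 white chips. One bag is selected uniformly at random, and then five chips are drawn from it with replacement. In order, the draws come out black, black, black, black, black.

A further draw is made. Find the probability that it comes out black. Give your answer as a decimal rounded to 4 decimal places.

For each hypothesis, P(data | H) works out to: P(data | bag A) = (7/9)(7/9)(7/9)(7/9)(7/9) = 0.28463; P(data | bag B) = (5/12)(5/12)(5/12)(5/12)(5/12) = 0.012559; P(data | bag C) = (1/12)(1/12)(1/12)(1/12)(1/12) = 4.0188e-06.
Multiplying each by its prior: 1/3 · 0.28463 = 0.094876, 1/3 · 0.012559 = 0.0041862, 1/3 · 4.0188e-06 = 1.3396e-06; with total 0.099064.
Normalising, the posterior is P(bag A | data) = 0.95773, P(bag B | data) = 0.042258, P(bag C | data) = 1.3523e-05.
So P(black next | data) = Σ P(black next | H) P(H | data) = (7/9)(0.95773) + (5/12)(0.042258) + (1/12)(1.3523e-05) = 0.76251.

0.7625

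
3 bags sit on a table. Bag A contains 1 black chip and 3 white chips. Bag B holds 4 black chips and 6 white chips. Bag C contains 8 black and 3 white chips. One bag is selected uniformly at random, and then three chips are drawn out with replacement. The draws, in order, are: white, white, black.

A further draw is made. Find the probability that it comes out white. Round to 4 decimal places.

Compute the likelihood of the observed sequence for each case: P(data | bag A) = (3/4)(3/4)(1/4) = 0.14062; P(data | bag B) = (6/10)(6/10)(4/10) = 0.144; P(data | bag C) = (3/11)(3/11)(8/11) = 0.054095.
Weighting by the prior gives 1/3 · 0.14062 = 0.046875, 1/3 · 0.144 = 0.048, 1/3 · 0.054095 = 0.018032; with total 0.11291.
Normalising, the posterior is P(bag A | data) = 0.41517, P(bag B | data) = 0.42513, P(bag C | data) = 0.1597.
The predictive probability is P(white next | data) = (3/4)(0.41517) + (3/5)(0.42513) + (3/11)(0.1597) = 0.61001.

0.6100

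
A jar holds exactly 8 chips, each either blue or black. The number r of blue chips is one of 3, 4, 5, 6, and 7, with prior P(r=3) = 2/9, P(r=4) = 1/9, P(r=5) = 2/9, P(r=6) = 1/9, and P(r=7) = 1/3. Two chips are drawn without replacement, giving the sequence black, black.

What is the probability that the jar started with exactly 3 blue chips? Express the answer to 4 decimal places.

0.6061

Under each hypothesis, the probability of the observed sequence is: P(data | r = 3) = (5/8)(4/7) = 5/14; P(data | r = 4) = (4/8)(3/7) = 3/14; P(data | r = 5) = (3/8)(2/7) = 3/28; P(data | r = 6) = (2/8)(1/7) = 1/28; P(data | r = 7) = (1/8)(0/7) = 0.
The prior-weighted likelihoods are 2/9 · 5/14 = 5/63, 1/9 · 3/14 = 1/42, 2/9 · 3/28 = 1/42, 1/9 · 1/28 = 1/252, 1/3 · 0 = 0; summing to 11/84.
So P(r = 3 | data) = (5/63) / (11/84) = 20/33.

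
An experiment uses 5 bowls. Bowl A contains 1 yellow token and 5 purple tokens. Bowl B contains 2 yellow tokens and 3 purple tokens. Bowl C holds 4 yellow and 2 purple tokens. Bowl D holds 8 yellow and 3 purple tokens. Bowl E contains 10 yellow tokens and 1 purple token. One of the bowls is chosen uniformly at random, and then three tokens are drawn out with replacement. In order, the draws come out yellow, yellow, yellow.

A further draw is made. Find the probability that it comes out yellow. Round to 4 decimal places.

0.7906

For each hypothesis, P(data | H) works out to: P(data | bowl A) = (1/6)(1/6)(1/6) = 0.0046296; P(data | bowl B) = (2/5)(2/5)(2/5) = 0.064; P(data | bowl C) = (4/6)(4/6)(4/6) = 0.2963; P(data | bowl D) = (8/11)(8/11)(8/11) = 0.38467; P(data | bowl E) = (10/11)(10/11)(10/11) = 0.75131.
Weighting by the prior gives 1/5 · 0.0046296 = 0.00092593, 1/5 · 0.064 = 0.0128, 1/5 · 0.2963 = 0.059259, 1/5 · 0.38467 = 0.076935, 1/5 · 0.75131 = 0.15026; summing to 0.30018.
Dividing through by the total gives posterior P(bowl A | data) = 0.0030845, P(bowl B | data) = 0.042641, P(bowl C | data) = 0.19741, P(bowl D | data) = 0.25629, P(bowl E | data) = 0.50057.
So P(yellow next | data) = Σ P(yellow next | H) P(H | data) = (1/6)(0.0030845) + (2/5)(0.042641) + (2/3)(0.19741) + (8/11)(0.25629) + (10/11)(0.50057) = 0.79064.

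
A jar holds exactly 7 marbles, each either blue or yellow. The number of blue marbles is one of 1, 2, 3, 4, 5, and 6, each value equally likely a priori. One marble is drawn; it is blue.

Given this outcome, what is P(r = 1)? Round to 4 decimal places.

0.0476

Compute the likelihood of this draw for each case: P(data | r = 1) = (1/7) = 1/7; P(data | r = 2) = (2/7) = 2/7; P(data | r = 3) = (3/7) = 3/7; P(data | r = 4) = (4/7) = 4/7; P(data | r = 5) = (5/7) = 5/7; P(data | r = 6) = (6/7) = 6/7.
Multiplying each by its prior: 1/6 · 1/7 = 1/42, 1/6 · 2/7 = 1/21, 1/6 · 3/7 = 1/14, 1/6 · 4/7 = 2/21, 1/6 · 5/7 = 5/42, 1/6 · 6/7 = 1/7; with total 1/2.
Hence P(r = 1 | data) = (1/42) / (1/2) = 1/21.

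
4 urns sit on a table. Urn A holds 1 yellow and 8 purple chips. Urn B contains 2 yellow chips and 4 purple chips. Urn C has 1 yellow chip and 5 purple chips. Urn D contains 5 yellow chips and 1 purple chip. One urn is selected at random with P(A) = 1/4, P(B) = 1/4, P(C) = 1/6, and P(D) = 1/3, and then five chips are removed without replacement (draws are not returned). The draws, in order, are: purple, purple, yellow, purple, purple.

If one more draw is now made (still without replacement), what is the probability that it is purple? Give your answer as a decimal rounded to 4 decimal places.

For each hypothesis, P(data | H) works out to: P(data | urn A) = (8/9)(7/8)(1/7)(6/6)(5/5) = 1/9; P(data | urn B) = (4/6)(3/5)(2/4)(2/3)(1/2) = 1/15; P(data | urn C) = (5/6)(4/5)(1/4)(3/3)(2/2) = 1/6; P(data | urn D) = (1/6)(0/5) = 0.
The prior-weighted likelihoods are 1/4 · 1/9 = 1/36, 1/4 · 1/15 = 1/60, 1/6 · 1/6 = 1/36, 1/3 · 0 = 0; with total 13/180.
The posterior is then P(urn A | data) = 5/13, P(urn B | data) = 3/13, P(urn C | data) = 5/13, P(urn D | data) = 0.
Averaging over the posterior, P(purple next | data) = (1)(5/13) + (0)(3/13) + (1)(5/13) = 10/13.

0.7692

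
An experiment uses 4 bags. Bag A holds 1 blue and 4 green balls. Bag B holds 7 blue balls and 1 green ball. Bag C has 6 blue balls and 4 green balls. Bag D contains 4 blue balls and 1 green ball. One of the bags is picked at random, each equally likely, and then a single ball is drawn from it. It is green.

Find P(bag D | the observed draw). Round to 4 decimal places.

0.1311

Under each hypothesis, the probability of this draw is: P(data | bag A) = (4/5) = 4/5; P(data | bag B) = (1/8) = 1/8; P(data | bag C) = (4/10) = 2/5; P(data | bag D) = (1/5) = 1/5.
Multiplying each by its prior: 1/4 · 4/5 = 1/5, 1/4 · 1/8 = 1/32, 1/4 · 2/5 = 1/10, 1/4 · 1/5 = 1/20; summing to 61/160.
Hence P(bag D | data) = (1/20) / (61/160) = 8/61.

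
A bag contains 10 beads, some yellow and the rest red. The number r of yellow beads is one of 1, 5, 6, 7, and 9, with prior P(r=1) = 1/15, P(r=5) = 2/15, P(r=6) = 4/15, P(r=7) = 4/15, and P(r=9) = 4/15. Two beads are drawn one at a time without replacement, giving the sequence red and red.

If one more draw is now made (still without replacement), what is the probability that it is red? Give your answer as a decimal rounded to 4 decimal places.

0.5054

The likelihood of the observed sequence under each hypothesis: P(data | r = 1) = (9/10)(8/9) = 4/5; P(data | r = 5) = (5/10)(4/9) = 2/9; P(data | r = 6) = (4/10)(3/9) = 2/15; P(data | r = 7) = (3/10)(2/9) = 1/15; P(data | r = 9) = (1/10)(0/9) = 0.
The prior-weighted likelihoods are 1/15 · 4/5 = 4/75, 2/15 · 2/9 = 4/135, 4/15 · 2/15 = 8/225, 4/15 · 1/15 = 4/225, 4/15 · 0 = 0; summing to 92/675.
Normalising, the posterior is P(r = 1 | data) = 9/23, P(r = 5 | data) = 5/23, P(r = 6 | data) = 6/23, P(r = 7 | data) = 3/23, P(r = 9 | data) = 0.
The predictive probability is P(red next | data) = (7/8)(9/23) + (3/8)(5/23) + (1/4)(6/23) + (1/8)(3/23) = 93/184.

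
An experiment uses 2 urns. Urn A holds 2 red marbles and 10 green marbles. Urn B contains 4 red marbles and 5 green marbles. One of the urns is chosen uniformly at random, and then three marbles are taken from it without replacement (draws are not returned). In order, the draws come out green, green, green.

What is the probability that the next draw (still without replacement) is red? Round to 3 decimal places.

Compute the likelihood of the observed sequence for each case: P(data | urn A) = (10/12)(9/11)(8/10) = 6/11; P(data | urn B) = (5/9)(4/8)(3/7) = 5/42.
Weighting by the prior gives 1/2 · 6/11 = 3/11, 1/2 · 5/42 = 5/84; these sum to 307/924.
The posterior is then P(urn A | data) = 252/307, P(urn B | data) = 55/307.
So P(red next | data) = Σ P(red next | H) P(H | data) = (2/9)(252/307) + (2/3)(55/307) = 278/921.

0.302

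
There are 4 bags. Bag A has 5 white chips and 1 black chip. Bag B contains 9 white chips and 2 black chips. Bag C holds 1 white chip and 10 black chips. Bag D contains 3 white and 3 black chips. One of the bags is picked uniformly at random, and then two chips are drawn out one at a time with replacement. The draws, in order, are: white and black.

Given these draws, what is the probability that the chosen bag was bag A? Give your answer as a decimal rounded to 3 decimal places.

0.224

The likelihood of the observed sequence under each hypothesis: P(data | bag A) = (5/6)(1/6) = 0.13889; P(data | bag B) = (9/11)(2/11) = 0.14876; P(data | bag C) = (1/11)(10/11) = 0.082645; P(data | bag D) = (3/6)(3/6) = 0.25.
Weighting by the prior gives 1/4 · 0.13889 = 0.034722, 1/4 · 0.14876 = 0.03719, 1/4 · 0.082645 = 0.020661, 1/4 · 0.25 = 0.0625; with total 0.15507.
Therefore the posterior P(bag A | data) = (0.034722) / (0.15507) = 0.22391.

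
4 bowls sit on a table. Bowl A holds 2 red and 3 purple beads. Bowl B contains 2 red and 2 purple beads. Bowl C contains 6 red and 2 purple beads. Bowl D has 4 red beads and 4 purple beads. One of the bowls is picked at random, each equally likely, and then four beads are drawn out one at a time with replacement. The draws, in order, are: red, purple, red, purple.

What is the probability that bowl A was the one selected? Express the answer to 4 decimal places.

The likelihood of the observed sequence under each hypothesis: P(data | bowl A) = (2/5)(3/5)(2/5)(3/5) = 0.0576; P(data | bowl B) = (2/4)(2/4)(2/4)(2/4) = 0.0625; P(data | bowl C) = (6/8)(2/8)(6/8)(2/8) = 0.035156; P(data | bowl D) = (4/8)(4/8)(4/8)(4/8) = 0.0625.
Multiplying each by its prior: 1/4 · 0.0576 = 0.0144, 1/4 · 0.0625 = 0.015625, 1/4 · 0.035156 = 0.0087891, 1/4 · 0.0625 = 0.015625; summing to 0.054439.
Therefore the posterior P(bowl A | data) = (0.0144) / (0.054439) = 0.26452.

0.2645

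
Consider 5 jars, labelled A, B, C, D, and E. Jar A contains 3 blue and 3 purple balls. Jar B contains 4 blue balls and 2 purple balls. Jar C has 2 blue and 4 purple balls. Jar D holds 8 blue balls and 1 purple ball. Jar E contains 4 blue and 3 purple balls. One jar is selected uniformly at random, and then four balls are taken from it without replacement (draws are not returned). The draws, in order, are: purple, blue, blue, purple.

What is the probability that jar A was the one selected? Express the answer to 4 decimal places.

0.3134

Under each hypothesis, the probability of the observed sequence is: P(data | jar A) = (3/6)(3/5)(2/4)(2/3) = 0.1; P(data | jar B) = (2/6)(4/5)(3/4)(1/3) = 0.066667; P(data | jar C) = (4/6)(2/5)(1/4)(3/3) = 0.066667; P(data | jar D) = (1/9)(8/8)(7/7)(0/6) = 0; P(data | jar E) = (3/7)(4/6)(3/5)(2/4) = 0.085714.
Multiplying each by its prior: 1/5 · 0.1 = 0.02, 1/5 · 0.066667 = 0.013333, 1/5 · 0.066667 = 0.013333, 1/5 · 0 = 0, 1/5 · 0.085714 = 0.017143; with total 0.06381.
Hence P(jar A | data) = (0.02) / (0.06381) = 0.31343.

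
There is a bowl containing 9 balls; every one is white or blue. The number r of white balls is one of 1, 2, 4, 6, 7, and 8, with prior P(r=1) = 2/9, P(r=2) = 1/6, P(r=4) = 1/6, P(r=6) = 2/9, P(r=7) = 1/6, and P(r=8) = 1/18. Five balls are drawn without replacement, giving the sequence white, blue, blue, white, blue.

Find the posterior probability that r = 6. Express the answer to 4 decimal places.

0.1739

Compute the likelihood of the observed sequence for each case: P(data | r = 1) = (1/9)(8/8)(7/7)(0/6) = 0; P(data | r = 2) = (2/9)(7/8)(6/7)(1/6)(5/5) = 0.027778; P(data | r = 4) = (4/9)(5/8)(4/7)(3/6)(3/5) = 0.047619; P(data | r = 6) = (6/9)(3/8)(2/7)(5/6)(1/5) = 0.011905; P(data | r = 7) = (7/9)(2/8)(1/7)(6/6)(0/5) = 0; P(data | r = 8) = (8/9)(1/8)(0/7) = 0.
Multiplying each by its prior: 2/9 · 0 = 0, 1/6 · 0.027778 = 0.0046296, 1/6 · 0.047619 = 0.0079365, 2/9 · 0.011905 = 0.0026455, 1/6 · 0 = 0, 1/18 · 0 = 0; these sum to 0.015212.
Hence P(r = 6 | data) = (0.0026455) / (0.015212) = 0.17391.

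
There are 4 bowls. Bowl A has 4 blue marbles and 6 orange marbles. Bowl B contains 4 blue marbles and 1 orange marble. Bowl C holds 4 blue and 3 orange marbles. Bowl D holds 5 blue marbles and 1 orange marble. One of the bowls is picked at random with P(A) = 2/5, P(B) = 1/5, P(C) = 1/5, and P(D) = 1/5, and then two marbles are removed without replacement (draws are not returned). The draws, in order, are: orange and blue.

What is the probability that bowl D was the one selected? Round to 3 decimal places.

0.141

The likelihood of the observed sequence under each hypothesis: P(data | bowl A) = (6/10)(4/9) = 4/15; P(data | bowl B) = (1/5)(4/4) = 1/5; P(data | bowl C) = (3/7)(4/6) = 2/7; P(data | bowl D) = (1/6)(5/5) = 1/6.
The prior-weighted likelihoods are 2/5 · 4/15 = 8/75, 1/5 · 1/5 = 1/25, 1/5 · 2/7 = 2/35, 1/5 · 1/6 = 1/30; these sum to 83/350.
By Bayes' rule, P(bowl D | data) = (1/30) / (83/350) = 35/249.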